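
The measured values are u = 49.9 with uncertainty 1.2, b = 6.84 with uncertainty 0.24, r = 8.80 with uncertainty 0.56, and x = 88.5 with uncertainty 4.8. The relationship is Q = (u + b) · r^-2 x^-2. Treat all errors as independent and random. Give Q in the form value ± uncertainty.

Let w = u + b = 56.7. δw = √(δu² + δb²) = √(1.44 + 0.0576) = 1.22, so δw/w = 0.0216.
Q is then a monomial in w, r, x:
δQ/Q = √((δw/w)² + (-2·δr/r)² + (-2·δx/x)²) = √(0.000465 + 0.0162 + 0.0118) = 0.169
Q = 9.35e-05, so δQ = 0.169 × 9.35e-05 = 1.58e-05.

(9.35 ± 1.58) × 10^-5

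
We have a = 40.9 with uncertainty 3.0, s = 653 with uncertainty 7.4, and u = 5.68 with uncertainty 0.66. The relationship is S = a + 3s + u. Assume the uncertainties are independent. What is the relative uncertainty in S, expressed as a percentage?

1.12%

Absolute uncertainties add in quadrature for a linear combination:
  (δa)² = 9.00;  (3·δs)² = 493;  (δu)² = 0.436
δS = √(502) = 22.4
S = 2010, so δS/S = 22.4/2010 = 0.0112.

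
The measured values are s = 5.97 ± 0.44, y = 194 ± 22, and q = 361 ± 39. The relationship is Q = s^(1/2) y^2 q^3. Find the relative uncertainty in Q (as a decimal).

Each factor contributes (exponent × relative error)² to (δQ/Q)²:
  (½·δs/s)² = (0.5×0.0737)² = 0.00136;  (2·δy/y)² = (2×0.113)² = 0.0514;  (3·δq/q)² = (3×0.108)² = 0.105
δQ/Q = √(0.158) = 0.397

0.397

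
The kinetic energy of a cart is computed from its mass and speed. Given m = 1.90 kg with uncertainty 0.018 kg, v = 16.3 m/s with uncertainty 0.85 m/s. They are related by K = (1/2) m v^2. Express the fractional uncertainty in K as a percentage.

Relative error in a monomial: (δK/K)² = Σ (nᵢ · δxᵢ/xᵢ)².
  (1·δm/m)² = (1×0.00947)² = 8.98e-05;  (2·δv/v)² = (2×0.0521)² = 0.0109
δK/K = √(0.0110) = 0.105

10.5%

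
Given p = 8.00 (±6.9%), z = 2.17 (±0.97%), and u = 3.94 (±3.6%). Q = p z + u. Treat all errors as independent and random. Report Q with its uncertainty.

Let w = p·z = 17.4. δw/w = √((1·δp/p)² + (1·δz/z)²) = √(0.00476 + 9.41e-05) = 0.0697, so δw = 1.21.
Q = w + u: δQ = √(δw² + δu²) = √(1.46 + 0.0201) = 1.22
Q = 21.3.

21.3 ± 1.22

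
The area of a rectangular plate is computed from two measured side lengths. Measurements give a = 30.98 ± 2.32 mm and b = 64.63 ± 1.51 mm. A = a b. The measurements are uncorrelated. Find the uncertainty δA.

A is a product of powers, so relative uncertainties combine in quadrature:
  (1·δa/a)² = (1×0.0749)² = 0.00561;  (1·δb/b)² = (1×0.0234)² = 0.000546
δA/A = √(0.00615) = 0.0784
A = 2002 mm^2, so δA = 0.0784 × 2002 = 157 mm^2.

157 mm^2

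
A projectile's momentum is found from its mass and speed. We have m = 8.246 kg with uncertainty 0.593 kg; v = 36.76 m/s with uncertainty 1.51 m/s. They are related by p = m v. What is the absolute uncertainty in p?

Relative error in a monomial: (δp/p)² = Σ (nᵢ · δxᵢ/xᵢ)².
  (1·δm/m)² = (1×0.0719)² = 0.00517;  (1·δv/v)² = (1×0.0411)² = 0.00169
δp/p = √(0.00686) = 0.0828
p = 303.1 kg·m/s, so δp = 0.0828 × 303.1 = 25.1 kg·m/s.

25.1 kg·m/s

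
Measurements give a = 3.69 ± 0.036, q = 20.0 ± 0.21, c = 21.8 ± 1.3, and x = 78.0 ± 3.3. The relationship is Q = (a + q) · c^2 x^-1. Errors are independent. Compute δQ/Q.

0.127

Let u = a + q = 23.7. δu = √(δa² + δq²) = √(0.00130 + 0.0441) = 0.213, so δu/u = 0.00899.
Q is then a monomial in u, c, x:
δQ/Q = √((δu/u)² + (2·δc/c)² + (-1·δx/x)²) = √(8.09e-05 + 0.0142 + 0.00179) = 0.127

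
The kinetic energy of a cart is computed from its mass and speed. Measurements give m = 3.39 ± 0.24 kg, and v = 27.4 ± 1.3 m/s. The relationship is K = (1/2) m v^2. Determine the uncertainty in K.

151 J

Products/powers → add relative errors in quadrature, weighted by exponent:
  (1·δm/m)² = (1×0.0708)² = 0.00501;  (2·δv/v)² = (2×0.0474)² = 0.00900
δK/K = √(0.0140) = 0.118
K = 1270 J, so δK = 0.118 × 1270 = 151 J.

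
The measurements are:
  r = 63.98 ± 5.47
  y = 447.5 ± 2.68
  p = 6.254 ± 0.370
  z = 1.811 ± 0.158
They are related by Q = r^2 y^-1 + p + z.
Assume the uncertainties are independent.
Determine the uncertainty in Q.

Let w = r^2·y^-1 = 9.147. δw/w = √((2·δr/r)² + (-1·δy/y)²) = √(0.0292 + 3.59e-05) = 0.171, so δw = 1.57.
Q = w + p + z: δQ = √(δw² + δp² + δz²) = √(2.45 + 0.137 + 0.0250) = 1.62

1.62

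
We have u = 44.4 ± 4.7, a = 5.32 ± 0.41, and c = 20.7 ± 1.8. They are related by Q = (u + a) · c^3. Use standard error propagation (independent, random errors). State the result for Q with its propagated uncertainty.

Let w = u + a = 49.7. δw = √(δu² + δa²) = √(22.1 + 0.168) = 4.72, so δw/w = 0.0949.
Q is then a monomial in w, c:
δQ/Q = √((δw/w)² + (3·δc/c)²) = √(0.00900 + 0.0681) = 0.278
Q = 4.41e+05, so δQ = 0.278 × 4.41e+05 = 1.22e+05.

(4.41 ± 1.22) × 10^5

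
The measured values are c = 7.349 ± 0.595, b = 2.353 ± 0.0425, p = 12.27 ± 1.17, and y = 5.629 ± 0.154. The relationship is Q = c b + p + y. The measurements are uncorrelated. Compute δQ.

1.86

Let w = c·b = 17.29. δw/w = √((1·δc/c)² + (1·δb/b)²) = √(0.00656 + 0.000326) = 0.0830, so δw = 1.43.
Q = w + p + y: δQ = √(δw² + δp² + δy²) = √(2.06 + 1.37 + 0.0237) = 1.86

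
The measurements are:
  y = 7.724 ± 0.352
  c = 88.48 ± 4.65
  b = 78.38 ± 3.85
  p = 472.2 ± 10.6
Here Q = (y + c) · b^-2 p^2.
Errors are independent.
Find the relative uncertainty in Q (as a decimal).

0.118

Let u = y + c = 96.20. δu = √(δy² + δc²) = √(0.124 + 21.6) = 4.66, so δu/u = 0.0485.
Q is then a monomial in u, b, p:
δQ/Q = √((δu/u)² + (-2·δb/b)² + (2·δp/p)²) = √(0.00235 + 0.00965 + 0.00202) = 0.118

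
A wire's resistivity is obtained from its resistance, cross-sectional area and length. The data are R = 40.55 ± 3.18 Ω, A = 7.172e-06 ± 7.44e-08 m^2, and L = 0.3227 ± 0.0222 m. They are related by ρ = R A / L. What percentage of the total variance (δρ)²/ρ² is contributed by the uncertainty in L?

43.1%

(δρ/ρ)² = (1·δR/R)² + (1·δA/A)² + (-1·δL/L)²
  R term: (1×0.0784)² = 0.00615
  A term: (1×0.0104)² = 0.000108
  L term: (-1×0.0688)² = 0.00473
Total = 0.0110. Share from L = 0.00473/0.0110 = 0.431.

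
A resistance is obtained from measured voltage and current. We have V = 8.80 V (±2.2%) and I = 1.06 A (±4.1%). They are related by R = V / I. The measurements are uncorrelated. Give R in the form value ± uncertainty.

Relative error in a monomial: (δR/R)² = Σ (nᵢ · δxᵢ/xᵢ)².
  (1·δV/V)² = (1×0.0220)² = 0.000484;  (-1·δI/I)² = (-1×0.0410)² = 0.00168
δR/R = √(0.00216) = 0.0465
R = 8.30 Ω, so δR = 0.0465 × 8.30 = 0.386 Ω.

8.30 ± 0.386 Ω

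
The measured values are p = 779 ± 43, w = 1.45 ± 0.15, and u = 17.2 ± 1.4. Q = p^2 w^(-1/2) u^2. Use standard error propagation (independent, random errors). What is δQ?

3.03e+07

Each factor contributes (exponent × relative error)² to (δQ/Q)²:
  (2·δp/p)² = (2×0.0552)² = 0.0122;  (−½·δw/w)² = (-0.5×0.103)² = 0.00268;  (2·δu/u)² = (2×0.0814)² = 0.0265
δQ/Q = √(0.0414) = 0.203
Q = 1.49e+08, so δQ = 0.203 × 1.49e+08 = 3.03e+07.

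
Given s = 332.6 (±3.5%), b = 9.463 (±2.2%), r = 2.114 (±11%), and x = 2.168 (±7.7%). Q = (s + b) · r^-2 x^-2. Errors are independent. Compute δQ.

4.41

Let u = s + b = 342.1. δu = √(δs² + δb²) = √(136 + 0.0433) = 11.6, so δu/u = 0.0340.
Q is then a monomial in u, r, x:
δQ/Q = √((δu/u)² + (-2·δr/r)² + (-2·δx/x)²) = √(0.00116 + 0.0484 + 0.0237) = 0.271
Q = 16.28, so δQ = 0.271 × 16.28 = 4.41.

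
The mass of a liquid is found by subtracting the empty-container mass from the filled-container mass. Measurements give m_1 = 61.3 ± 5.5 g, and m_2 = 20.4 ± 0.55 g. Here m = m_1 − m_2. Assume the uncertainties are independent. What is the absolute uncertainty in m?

5.53 g

For a sum/difference, combine absolute errors in quadrature:
  (δm_1)² = 30.2;  (δm_2)² = 0.303
δm = √(30.6) = 5.53 g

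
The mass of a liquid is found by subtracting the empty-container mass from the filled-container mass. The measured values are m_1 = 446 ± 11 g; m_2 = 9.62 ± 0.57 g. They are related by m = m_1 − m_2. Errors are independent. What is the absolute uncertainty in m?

11.0 g

Absolute uncertainties add in quadrature for a linear combination:
  (δm_1)² = 121;  (δm_2)² = 0.325
δm = √(121) = 11.0 g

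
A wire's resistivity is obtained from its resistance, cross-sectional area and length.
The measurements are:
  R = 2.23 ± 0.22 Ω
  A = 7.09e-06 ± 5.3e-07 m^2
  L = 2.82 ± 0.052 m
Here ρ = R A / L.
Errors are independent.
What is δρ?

Each factor contributes (exponent × relative error)² to (δρ/ρ)²:
  (1·δR/R)² = (1×0.0987)² = 0.00973;  (1·δA/A)² = (1×0.0748)² = 0.00559;  (-1·δL/L)² = (-1×0.0184)² = 0.000340
δρ/ρ = √(0.0157) = 0.125
ρ = 5.61e-06 Ω·m, so δρ = 0.125 × 5.61e-06 = 7.02e-07 Ω·m.

7.02e-07 Ω·m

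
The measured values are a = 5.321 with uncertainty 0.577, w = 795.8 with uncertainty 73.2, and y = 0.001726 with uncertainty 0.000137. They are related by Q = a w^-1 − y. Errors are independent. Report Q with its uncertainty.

0.004960 ± 0.000961

Let p = a·w^-1 = 0.006686. δp/p = √((1·δa/a)² + (-1·δw/w)²) = √(0.0118 + 0.00846) = 0.142, so δp = 0.000951.
Q = p − y: δQ = √(δp² + δy²) = √(9.04e-07 + 1.88e-08) = 0.000961
Q = 0.004960.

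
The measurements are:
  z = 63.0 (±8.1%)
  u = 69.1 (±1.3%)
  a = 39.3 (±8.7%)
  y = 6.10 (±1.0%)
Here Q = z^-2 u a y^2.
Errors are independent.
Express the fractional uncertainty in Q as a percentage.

Products/powers → add relative errors in quadrature, weighted by exponent:
  (-2·δz/z)² = (-2×0.0810)² = 0.0262;  (1·δu/u)² = (1×0.0130)² = 0.000169;  (1·δa/a)² = (1×0.0870)² = 0.00757;  (2·δy/y)² = (2×0.0100)² = 0.000400
δQ/Q = √(0.0344) = 0.185

18.5%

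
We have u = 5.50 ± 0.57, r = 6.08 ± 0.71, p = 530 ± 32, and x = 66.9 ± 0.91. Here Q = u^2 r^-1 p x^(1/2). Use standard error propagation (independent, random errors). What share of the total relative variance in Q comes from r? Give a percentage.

22.6%

(δQ/Q)² = (2·δu/u)² + (-1·δr/r)² + (1·δp/p)² + (½·δx/x)²
  u term: (2×0.104)² = 0.0430
  r term: (-1×0.117)² = 0.0136
  p term: (1×0.0604)² = 0.00365
  x term: (0.5×0.0136)² = 4.63e-05
Total = 0.0603. Share from r = 0.0136/0.0603 = 0.226.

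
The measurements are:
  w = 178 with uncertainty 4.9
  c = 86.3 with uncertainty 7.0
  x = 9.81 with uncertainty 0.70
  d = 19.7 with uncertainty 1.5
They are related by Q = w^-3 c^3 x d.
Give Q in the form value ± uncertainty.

22.0 ± 6.11

Products/powers → add relative errors in quadrature, weighted by exponent:
  (-3·δw/w)² = (-3×0.0275)² = 0.00682;  (3·δc/c)² = (3×0.0811)² = 0.0592;  (1·δx/x)² = (1×0.0714)² = 0.00509;  (1·δd/d)² = (1×0.0761)² = 0.00580
δQ/Q = √(0.0769) = 0.277
Q = 22.0, so δQ = 0.277 × 22.0 = 6.11.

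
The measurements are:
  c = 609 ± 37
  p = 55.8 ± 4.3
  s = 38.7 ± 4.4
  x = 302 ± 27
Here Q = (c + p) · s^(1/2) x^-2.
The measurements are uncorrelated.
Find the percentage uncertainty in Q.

Let u = c + p = 665. δu = √(δc² + δp²) = √(1370 + 18.5) = 37.2, so δu/u = 0.0560.
Q is then a monomial in u, s, x:
δQ/Q = √((δu/u)² + (½·δs/s)² + (-2·δx/x)²) = √(0.00314 + 0.00323 + 0.0320) = 0.196

19.6%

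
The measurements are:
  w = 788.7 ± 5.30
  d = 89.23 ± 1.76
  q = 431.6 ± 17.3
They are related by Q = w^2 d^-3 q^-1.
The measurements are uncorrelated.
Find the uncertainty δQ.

Relative error in a monomial: (δQ/Q)² = Σ (nᵢ · δxᵢ/xᵢ)².
  (2·δw/w)² = (2×0.00672)² = 0.000181;  (-3·δd/d)² = (-3×0.0197)² = 0.00350;  (-1·δq/q)² = (-1×0.0401)² = 0.00161
δQ/Q = √(0.00529) = 0.0727
Q = 0.002029, so δQ = 0.0727 × 0.002029 = 0.000148.

0.000148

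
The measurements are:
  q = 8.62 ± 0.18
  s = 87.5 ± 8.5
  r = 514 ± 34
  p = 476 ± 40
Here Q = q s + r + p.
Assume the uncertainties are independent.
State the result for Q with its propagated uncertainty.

1740 ± 91.5

Let w = q·s = 754. δw/w = √((1·δq/q)² + (1·δs/s)²) = √(0.000436 + 0.00944) = 0.0994, so δw = 74.9.
Q = w + r + p: δQ = √(δw² + δr² + δp²) = √(5620 + 1160 + 1600) = 91.5
Q = 1740.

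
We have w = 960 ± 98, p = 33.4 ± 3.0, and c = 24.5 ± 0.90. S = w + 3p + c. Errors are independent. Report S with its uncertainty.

1080 ± 98.4

Each term contributes (cᵢ δxᵢ)² to (δS)²:
  (δw)² = 9600;  (3·δp)² = 81.0;  (δc)² = 0.810
δS = √(9690) = 98.4
S = 1080.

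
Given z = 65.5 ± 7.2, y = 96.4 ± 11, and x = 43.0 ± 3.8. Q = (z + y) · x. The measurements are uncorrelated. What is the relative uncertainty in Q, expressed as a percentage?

12.0%

Let u = z + y = 162. δu = √(δz² + δy²) = √(51.8 + 121) = 13.1, so δu/u = 0.0812.
Q is then a monomial in u, x:
δQ/Q = √((δu/u)² + (1·δx/x)²) = √(0.00659 + 0.00781) = 0.120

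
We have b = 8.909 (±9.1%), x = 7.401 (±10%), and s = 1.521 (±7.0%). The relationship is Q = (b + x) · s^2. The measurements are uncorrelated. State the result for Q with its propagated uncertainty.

37.73 ± 5.86

Let u = b + x = 16.31. δu = √(δb² + δx²) = √(0.657 + 0.548) = 1.10, so δu/u = 0.0673.
Q is then a monomial in u, s:
δQ/Q = √((δu/u)² + (2·δs/s)²) = √(0.00453 + 0.0196) = 0.155
Q = 37.73, so δQ = 0.155 × 37.73 = 5.86.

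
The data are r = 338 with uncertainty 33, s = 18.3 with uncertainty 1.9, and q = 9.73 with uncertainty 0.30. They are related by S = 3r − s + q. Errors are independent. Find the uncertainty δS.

99.0

Each term contributes (cᵢ δxᵢ)² to (δS)²:
  (3·δr)² = 9800;  (δs)² = 3.61;  (δq)² = 0.0900
δS = √(9800) = 99.0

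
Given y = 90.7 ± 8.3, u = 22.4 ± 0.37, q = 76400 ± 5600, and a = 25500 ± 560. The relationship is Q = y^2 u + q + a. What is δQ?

34300

Let p = y^2·u = 1.84e+05. δp/p = √((2·δy/y)² + (1·δu/u)²) = √(0.0335 + 0.000273) = 0.184, so δp = 33900.
Q = p + q + a: δQ = √(δp² + δq² + δa²) = √(1.15e+09 + 3.14e+07 + 3.14e+05) = 34300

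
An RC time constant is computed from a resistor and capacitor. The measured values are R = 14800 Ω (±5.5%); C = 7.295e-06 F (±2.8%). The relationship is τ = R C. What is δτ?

0.00666 s

Each factor contributes (exponent × relative error)² to (δτ/τ)²:
  (1·δR/R)² = (1×0.0550)² = 0.00302;  (1·δC/C)² = (1×0.0280)² = 0.000784
δτ/τ = √(0.00381) = 0.0617
τ = 0.1080 s, so δτ = 0.0617 × 0.1080 = 0.00666 s.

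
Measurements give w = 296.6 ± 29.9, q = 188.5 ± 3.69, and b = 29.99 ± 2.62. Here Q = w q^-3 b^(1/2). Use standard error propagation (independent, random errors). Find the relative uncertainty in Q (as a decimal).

Since Q is a product/quotient, work with relative uncertainties:
  (1·δw/w)² = (1×0.101)² = 0.0102;  (-3·δq/q)² = (-3×0.0196)² = 0.00345;  (½·δb/b)² = (0.5×0.0874)² = 0.00191
δQ/Q = √(0.0155) = 0.125

0.125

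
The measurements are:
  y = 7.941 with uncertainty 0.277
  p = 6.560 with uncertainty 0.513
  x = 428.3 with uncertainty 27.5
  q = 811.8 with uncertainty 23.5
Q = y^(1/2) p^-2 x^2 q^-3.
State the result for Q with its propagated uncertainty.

Relative error in a monomial: (δQ/Q)² = Σ (nᵢ · δxᵢ/xᵢ)².
  (½·δy/y)² = (0.5×0.0349)² = 0.000304;  (-2·δp/p)² = (-2×0.0782)² = 0.0245;  (2·δx/x)² = (2×0.0642)² = 0.0165;  (-3·δq/q)² = (-3×0.0289)² = 0.00754
δQ/Q = √(0.0488) = 0.221
Q = 2.245e-05, so δQ = 0.221 × 2.245e-05 = 4.96e-06.

(2.245 ± 0.496) × 10^-5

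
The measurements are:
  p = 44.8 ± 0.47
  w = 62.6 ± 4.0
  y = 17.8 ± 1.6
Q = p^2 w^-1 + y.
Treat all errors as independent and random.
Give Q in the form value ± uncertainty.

49.9 ± 2.69

Let h = p^2·w^-1 = 32.1. δh/h = √((2·δp/p)² + (-1·δw/w)²) = √(0.000440 + 0.00408) = 0.0673, so δh = 2.16.
Q = h + y: δQ = √(δh² + δy²) = √(4.65 + 2.56) = 2.69
Q = 49.9.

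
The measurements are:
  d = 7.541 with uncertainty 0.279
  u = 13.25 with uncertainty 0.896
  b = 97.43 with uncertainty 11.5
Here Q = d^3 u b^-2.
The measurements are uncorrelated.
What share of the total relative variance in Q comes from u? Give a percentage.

(δQ/Q)² = (3·δd/d)² + (1·δu/u)² + (-2·δb/b)²
  d term: (3×0.0370)² = 0.0123
  u term: (1×0.0676)² = 0.00457
  b term: (-2×0.118)² = 0.0557
Total = 0.0726. Share from u = 0.00457/0.0726 = 0.0630.

6.30%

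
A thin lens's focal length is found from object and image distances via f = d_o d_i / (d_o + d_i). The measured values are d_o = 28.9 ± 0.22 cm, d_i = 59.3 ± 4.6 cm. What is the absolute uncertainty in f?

∂f/∂d_o = (d_i/(d_o+d_i))² = 0.452;  ∂f/∂d_i = (d_o/(d_o+d_i))² = 0.107
δf = √((∂f/∂d_o · δd_o)² + (∂f/∂d_i · δd_i)²) = √(0.00989 + 0.244) = 0.504 cm

0.504 cm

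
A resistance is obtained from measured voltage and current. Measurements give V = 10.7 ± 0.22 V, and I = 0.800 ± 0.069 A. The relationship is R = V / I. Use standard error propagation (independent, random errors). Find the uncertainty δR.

1.19 Ω

Each factor contributes (exponent × relative error)² to (δR/R)²:
  (1·δV/V)² = (1×0.0206)² = 0.000423;  (-1·δI/I)² = (-1×0.0863)² = 0.00744
δR/R = √(0.00786) = 0.0887
R = 13.4 Ω, so δR = 0.0887 × 13.4 = 1.19 Ω.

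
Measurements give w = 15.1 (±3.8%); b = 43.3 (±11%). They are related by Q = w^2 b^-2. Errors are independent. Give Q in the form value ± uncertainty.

0.122 ± 0.0283

For a monomial Q ∝ w^2, b^-2, fractional errors add in quadrature:
  (2·δw/w)² = (2×0.0380)² = 0.00578;  (-2·δb/b)² = (-2×0.110)² = 0.0484
δQ/Q = √(0.0542) = 0.233
Q = 0.122, so δQ = 0.233 × 0.122 = 0.0283.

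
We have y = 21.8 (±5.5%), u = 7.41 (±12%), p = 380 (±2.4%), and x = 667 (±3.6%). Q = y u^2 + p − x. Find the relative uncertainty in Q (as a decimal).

0.325

Let w = y·u^2 = 1200. δw/w = √((1·δy/y)² + (2·δu/u)²) = √(0.00302 + 0.0576) = 0.246, so δw = 295.
Q = w + p − x: δQ = √(δw² + δp² + δx²) = √(86900 + 83.2 + 577) = 296
Q = 910, so δQ/Q = 296/910 = 0.325.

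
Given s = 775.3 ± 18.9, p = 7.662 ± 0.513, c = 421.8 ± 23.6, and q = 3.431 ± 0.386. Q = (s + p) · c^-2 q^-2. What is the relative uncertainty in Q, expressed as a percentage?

25.2%

Let u = s + p = 783.0. δu = √(δs² + δp²) = √(357 + 0.263) = 18.9, so δu/u = 0.0241.
Q is then a monomial in u, c, q:
δQ/Q = √((δu/u)² + (-2·δc/c)² + (-2·δq/q)²) = √(0.000583 + 0.0125 + 0.0506) = 0.252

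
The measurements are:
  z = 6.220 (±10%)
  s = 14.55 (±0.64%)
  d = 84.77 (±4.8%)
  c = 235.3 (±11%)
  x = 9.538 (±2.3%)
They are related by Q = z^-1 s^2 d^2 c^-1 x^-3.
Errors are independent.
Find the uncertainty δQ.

0.228

Products/powers → add relative errors in quadrature, weighted by exponent:
  (-1·δz/z)² = (-1×0.100)² = 0.0100;  (2·δs/s)² = (2×0.00640)² = 0.000164;  (2·δd/d)² = (2×0.0480)² = 0.00922;  (-1·δc/c)² = (-1×0.110)² = 0.0121;  (-3·δx/x)² = (-3×0.0230)² = 0.00476
δQ/Q = √(0.0362) = 0.190
Q = 1.198, so δQ = 0.190 × 1.198 = 0.228.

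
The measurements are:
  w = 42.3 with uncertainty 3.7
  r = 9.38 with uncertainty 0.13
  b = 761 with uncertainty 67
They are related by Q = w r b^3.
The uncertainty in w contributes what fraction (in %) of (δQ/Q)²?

9.86%

(δQ/Q)² = (1·δw/w)² + (1·δr/r)² + (3·δb/b)²
  w term: (1×0.0875)² = 0.00765
  r term: (1×0.0139)² = 0.000192
  b term: (3×0.0880)² = 0.0698
Total = 0.0776. Share from w = 0.00765/0.0776 = 0.0986.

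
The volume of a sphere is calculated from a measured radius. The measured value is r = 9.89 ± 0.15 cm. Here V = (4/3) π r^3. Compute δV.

184 cm^3

V is a product of powers, so relative uncertainties combine in quadrature:
  (3·δr/r)² = (3×0.0152)² = 0.00207
δV/V = √(0.00207) = 0.0455
V = 4050 cm^3, so δV = 0.0455 × 4050 = 184 cm^3.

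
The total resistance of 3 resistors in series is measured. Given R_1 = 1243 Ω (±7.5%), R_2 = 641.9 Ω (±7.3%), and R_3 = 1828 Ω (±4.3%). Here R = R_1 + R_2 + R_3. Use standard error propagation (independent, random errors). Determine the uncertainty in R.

131 Ω

For a sum/difference, combine absolute errors in quadrature:
  (δR_1)² = 8690;  (δR_2)² = 2200;  (δR_3)² = 6180
δR = √(17100) = 131 Ω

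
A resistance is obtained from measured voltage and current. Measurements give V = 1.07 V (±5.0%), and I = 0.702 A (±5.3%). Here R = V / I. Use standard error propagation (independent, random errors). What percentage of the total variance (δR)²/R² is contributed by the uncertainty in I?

52.9%

(δR/R)² = (1·δV/V)² + (-1·δI/I)²
  V term: (1×0.0500)² = 0.00250
  I term: (-1×0.0530)² = 0.00281
Total = 0.00531. Share from I = 0.00281/0.00531 = 0.529.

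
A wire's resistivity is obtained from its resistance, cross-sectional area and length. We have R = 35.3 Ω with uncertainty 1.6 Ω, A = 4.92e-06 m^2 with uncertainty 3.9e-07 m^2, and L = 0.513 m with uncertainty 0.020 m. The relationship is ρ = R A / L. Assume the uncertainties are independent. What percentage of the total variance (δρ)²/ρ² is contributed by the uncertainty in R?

(δρ/ρ)² = (1·δR/R)² + (1·δA/A)² + (-1·δL/L)²
  R term: (1×0.0453)² = 0.00205
  A term: (1×0.0793)² = 0.00628
  L term: (-1×0.0390)² = 0.00152
Total = 0.00986. Share from R = 0.00205/0.00986 = 0.208.

20.8%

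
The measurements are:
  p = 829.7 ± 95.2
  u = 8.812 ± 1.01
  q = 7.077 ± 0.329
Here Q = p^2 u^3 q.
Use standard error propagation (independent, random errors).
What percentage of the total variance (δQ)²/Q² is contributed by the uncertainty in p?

(δQ/Q)² = (2·δp/p)² + (3·δu/u)² + (1·δq/q)²
  p term: (2×0.115)² = 0.0527
  u term: (3×0.115)² = 0.118
  q term: (1×0.0465)² = 0.00216
Total = 0.173. Share from p = 0.0527/0.173 = 0.304.

30.4%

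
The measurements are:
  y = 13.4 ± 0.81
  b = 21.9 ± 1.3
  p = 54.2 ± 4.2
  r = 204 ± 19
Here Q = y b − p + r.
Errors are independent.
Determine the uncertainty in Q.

31.6

Let w = y·b = 293. δw/w = √((1·δy/y)² + (1·δb/b)²) = √(0.00365 + 0.00352) = 0.0847, so δw = 24.9.
Q = w − p + r: δQ = √(δw² + δp² + δr²) = √(618 + 17.6 + 361) = 31.6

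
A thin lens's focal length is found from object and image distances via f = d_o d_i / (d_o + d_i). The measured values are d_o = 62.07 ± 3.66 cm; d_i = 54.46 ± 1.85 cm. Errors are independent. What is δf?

0.956 cm

∂f/∂d_o = (d_i/(d_o+d_i))² = 0.218;  ∂f/∂d_i = (d_o/(d_o+d_i))² = 0.284
δf = √((∂f/∂d_o · δd_o)² + (∂f/∂d_i · δd_i)²) = √(0.639 + 0.275) = 0.956 cm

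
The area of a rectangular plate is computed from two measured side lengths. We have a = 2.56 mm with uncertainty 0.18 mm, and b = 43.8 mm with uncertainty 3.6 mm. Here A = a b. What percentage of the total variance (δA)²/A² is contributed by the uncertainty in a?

42.3%

(δA/A)² = (1·δa/a)² + (1·δb/b)²
  a term: (1×0.0703)² = 0.00494
  b term: (1×0.0822)² = 0.00676
Total = 0.0117. Share from a = 0.00494/0.0117 = 0.423.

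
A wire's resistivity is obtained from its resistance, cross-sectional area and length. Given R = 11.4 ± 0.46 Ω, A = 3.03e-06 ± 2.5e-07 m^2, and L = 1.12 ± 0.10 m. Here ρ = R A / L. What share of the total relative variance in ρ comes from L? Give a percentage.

(δρ/ρ)² = (1·δR/R)² + (1·δA/A)² + (-1·δL/L)²
  R term: (1×0.0404)² = 0.00163
  A term: (1×0.0825)² = 0.00681
  L term: (-1×0.0893)² = 0.00797
Total = 0.0164. Share from L = 0.00797/0.0164 = 0.486.

48.6%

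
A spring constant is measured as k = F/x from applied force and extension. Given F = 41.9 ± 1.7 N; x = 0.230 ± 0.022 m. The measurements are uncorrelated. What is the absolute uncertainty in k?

18.9 N/m

k is a product of powers, so relative uncertainties combine in quadrature:
  (1·δF/F)² = (1×0.0406)² = 0.00165;  (-1·δx/x)² = (-1×0.0957)² = 0.00915
δk/k = √(0.0108) = 0.104
k = 182 N/m, so δk = 0.104 × 182 = 18.9 N/m.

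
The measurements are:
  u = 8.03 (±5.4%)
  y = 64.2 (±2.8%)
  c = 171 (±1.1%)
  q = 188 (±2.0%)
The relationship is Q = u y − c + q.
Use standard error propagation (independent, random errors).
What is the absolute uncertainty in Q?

Let p = u·y = 516. δp/p = √((1·δu/u)² + (1·δy/y)²) = √(0.00292 + 0.000784) = 0.0608, so δp = 31.4.
Q = p − c + q: δQ = √(δp² + δc² + δq²) = √(983 + 3.54 + 14.1) = 31.6

31.6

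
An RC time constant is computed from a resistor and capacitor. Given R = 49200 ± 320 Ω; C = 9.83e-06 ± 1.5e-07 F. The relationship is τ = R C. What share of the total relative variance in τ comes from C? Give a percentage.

(δτ/τ)² = (1·δR/R)² + (1·δC/C)²
  R term: (1×0.00650)² = 4.23e-05
  C term: (1×0.0153)² = 0.000233
Total = 0.000275. Share from C = 0.000233/0.000275 = 0.846.

84.6%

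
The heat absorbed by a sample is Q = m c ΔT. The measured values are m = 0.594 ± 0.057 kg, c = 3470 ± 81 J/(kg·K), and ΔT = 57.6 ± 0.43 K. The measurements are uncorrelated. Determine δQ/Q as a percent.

9.90%

Each factor contributes (exponent × relative error)² to (δQ/Q)²:
  (1·δm/m)² = (1×0.0960)² = 0.00921;  (1·δc/c)² = (1×0.0233)² = 0.000545;  (1·δΔT/ΔT)² = (1×0.00747)² = 5.57e-05
δQ/Q = √(0.00981) = 0.0990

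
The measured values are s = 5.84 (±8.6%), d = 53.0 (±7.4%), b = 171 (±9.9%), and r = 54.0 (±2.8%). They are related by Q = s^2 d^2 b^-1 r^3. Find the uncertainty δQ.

Relative error in a monomial: (δQ/Q)² = Σ (nᵢ · δxᵢ/xᵢ)².
  (2·δs/s)² = (2×0.0860)² = 0.0296;  (2·δd/d)² = (2×0.0740)² = 0.0219;  (-1·δb/b)² = (-1×0.0990)² = 0.00980;  (3·δr/r)² = (3×0.0280)² = 0.00706
δQ/Q = √(0.0683) = 0.261
Q = 8.82e+07, so δQ = 0.261 × 8.82e+07 = 2.31e+07.

2.31e+07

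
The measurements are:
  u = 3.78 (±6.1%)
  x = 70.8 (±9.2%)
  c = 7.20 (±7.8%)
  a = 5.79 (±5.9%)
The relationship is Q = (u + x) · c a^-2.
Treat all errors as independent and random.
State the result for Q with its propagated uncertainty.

16.0 ± 2.66

Let w = u + x = 74.6. δw = √(δu² + δx²) = √(0.0532 + 42.4) = 6.52, so δw/w = 0.0874.
Q is then a monomial in w, c, a:
δQ/Q = √((δw/w)² + (1·δc/c)² + (-2·δa/a)²) = √(0.00764 + 0.00608 + 0.0139) = 0.166
Q = 16.0, so δQ = 0.166 × 16.0 = 2.66.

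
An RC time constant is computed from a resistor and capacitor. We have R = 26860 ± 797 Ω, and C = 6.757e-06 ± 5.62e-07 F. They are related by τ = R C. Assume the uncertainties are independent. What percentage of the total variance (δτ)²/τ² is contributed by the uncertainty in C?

88.7%

(δτ/τ)² = (1·δR/R)² + (1·δC/C)²
  R term: (1×0.0297)² = 0.000880
  C term: (1×0.0832)² = 0.00692
Total = 0.00780. Share from C = 0.00692/0.00780 = 0.887.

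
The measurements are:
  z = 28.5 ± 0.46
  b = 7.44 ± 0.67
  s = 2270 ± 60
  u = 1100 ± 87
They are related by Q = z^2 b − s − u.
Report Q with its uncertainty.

2670 ± 588

Let p = z^2·b = 6040. δp/p = √((2·δz/z)² + (1·δb/b)²) = √(0.00104 + 0.00811) = 0.0957, so δp = 578.
Q = p − s − u: δQ = √(δp² + δs² + δu²) = √(3.34e+05 + 3600 + 7570) = 588
Q = 2670.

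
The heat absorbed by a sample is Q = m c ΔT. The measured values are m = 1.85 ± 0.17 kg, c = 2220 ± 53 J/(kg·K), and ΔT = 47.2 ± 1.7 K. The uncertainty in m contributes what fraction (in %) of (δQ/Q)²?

(δQ/Q)² = (1·δm/m)² + (1·δc/c)² + (1·δΔT/ΔT)²
  m term: (1×0.0919)² = 0.00844
  c term: (1×0.0239)² = 0.000570
  ΔT term: (1×0.0360)² = 0.00130
Total = 0.0103. Share from m = 0.00844/0.0103 = 0.819.

81.9%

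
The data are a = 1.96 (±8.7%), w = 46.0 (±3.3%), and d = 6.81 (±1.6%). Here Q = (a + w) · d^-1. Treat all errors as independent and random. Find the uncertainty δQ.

Let u = a + w = 48.0. δu = √(δa² + δw²) = √(0.0291 + 2.30) = 1.53, so δu/u = 0.0319.
Q is then a monomial in u, d:
δQ/Q = √((δu/u)² + (-1·δd/d)²) = √(0.00101 + 0.000256) = 0.0356
Q = 7.04, so δQ = 0.0356 × 7.04 = 0.251.

0.251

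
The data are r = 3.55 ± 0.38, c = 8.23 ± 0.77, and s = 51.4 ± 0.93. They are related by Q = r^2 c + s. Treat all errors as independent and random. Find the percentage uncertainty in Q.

15.6%

Let p = r^2·c = 104. δp/p = √((2·δr/r)² + (1·δc/c)²) = √(0.0458 + 0.00875) = 0.234, so δp = 24.2.
Q = p + s: δQ = √(δp² + δs²) = √(587 + 0.865) = 24.3
Q = 155, so δQ/Q = 24.3/155 = 0.156.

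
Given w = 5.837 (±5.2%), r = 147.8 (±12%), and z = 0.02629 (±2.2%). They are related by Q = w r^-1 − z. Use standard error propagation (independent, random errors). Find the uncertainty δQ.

Let p = w·r^-1 = 0.03949. δp/p = √((1·δw/w)² + (-1·δr/r)²) = √(0.00270 + 0.0144) = 0.131, so δp = 0.00516.
Q = p − z: δQ = √(δp² + δz²) = √(2.67e-05 + 3.35e-07) = 0.00520

0.00520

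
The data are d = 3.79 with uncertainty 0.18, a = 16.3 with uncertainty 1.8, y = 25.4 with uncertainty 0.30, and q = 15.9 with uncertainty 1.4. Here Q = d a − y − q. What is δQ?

Let p = d·a = 61.8. δp/p = √((1·δd/d)² + (1·δa/a)²) = √(0.00226 + 0.0122) = 0.120, so δp = 7.43.
Q = p − y − q: δQ = √(δp² + δy² + δq²) = √(55.1 + 0.0900 + 1.96) = 7.56

7.56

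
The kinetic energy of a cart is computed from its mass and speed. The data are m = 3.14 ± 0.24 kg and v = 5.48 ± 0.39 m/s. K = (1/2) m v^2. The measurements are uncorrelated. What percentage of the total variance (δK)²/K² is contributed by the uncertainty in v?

77.6%

(δK/K)² = (1·δm/m)² + (2·δv/v)²
  m term: (1×0.0764)² = 0.00584
  v term: (2×0.0712)² = 0.0203
Total = 0.0261. Share from v = 0.0203/0.0261 = 0.776.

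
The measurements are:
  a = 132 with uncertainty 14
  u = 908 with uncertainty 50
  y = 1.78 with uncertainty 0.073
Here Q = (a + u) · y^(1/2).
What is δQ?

74.9

Let w = a + u = 1040. δw = √(δa² + δu²) = √(196 + 2500) = 51.9, so δw/w = 0.0499.
Q is then a monomial in w, y:
δQ/Q = √((δw/w)² + (½·δy/y)²) = √(0.00249 + 0.000420) = 0.0540
Q = 1390, so δQ = 0.0540 × 1390 = 74.9.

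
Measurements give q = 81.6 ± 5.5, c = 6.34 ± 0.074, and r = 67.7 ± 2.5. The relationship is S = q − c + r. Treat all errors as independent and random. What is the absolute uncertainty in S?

Each term contributes (cᵢ δxᵢ)² to (δS)²:
  (δq)² = 30.2;  (δc)² = 0.00548;  (δr)² = 6.25
δS = √(36.5) = 6.04

6.04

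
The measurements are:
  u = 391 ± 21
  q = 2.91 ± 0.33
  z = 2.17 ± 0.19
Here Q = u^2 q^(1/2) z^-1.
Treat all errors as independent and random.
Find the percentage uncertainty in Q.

15.0%

Q is a product of powers, so relative uncertainties combine in quadrature:
  (2·δu/u)² = (2×0.0537)² = 0.0115;  (½·δq/q)² = (0.5×0.113)² = 0.00322;  (-1·δz/z)² = (-1×0.0876)² = 0.00767
δQ/Q = √(0.0224) = 0.150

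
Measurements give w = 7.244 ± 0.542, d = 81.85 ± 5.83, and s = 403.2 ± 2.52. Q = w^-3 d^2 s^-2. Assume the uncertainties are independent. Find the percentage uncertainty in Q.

26.6%

For a monomial Q ∝ w^-3, d^2, s^-2, fractional errors add in quadrature:
  (-3·δw/w)² = (-3×0.0748)² = 0.0504;  (2·δd/d)² = (2×0.0712)² = 0.0203;  (-2·δs/s)² = (-2×0.00625)² = 0.000156
δQ/Q = √(0.0708) = 0.266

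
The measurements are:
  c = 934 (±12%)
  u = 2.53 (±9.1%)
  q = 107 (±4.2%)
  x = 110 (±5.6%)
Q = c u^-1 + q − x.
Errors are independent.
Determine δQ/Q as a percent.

15.3%

Let p = c·u^-1 = 369. δp/p = √((1·δc/c)² + (-1·δu/u)²) = √(0.0144 + 0.00828) = 0.151, so δp = 55.6.
Q = p + q − x: δQ = √(δp² + δq² + δx²) = √(3090 + 20.2 + 37.9) = 56.1
Q = 366, so δQ/Q = 56.1/366 = 0.153.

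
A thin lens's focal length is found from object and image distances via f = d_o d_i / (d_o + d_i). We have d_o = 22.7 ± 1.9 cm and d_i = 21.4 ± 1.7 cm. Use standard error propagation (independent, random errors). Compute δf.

0.635 cm

∂f/∂d_o = (d_i/(d_o+d_i))² = 0.235;  ∂f/∂d_i = (d_o/(d_o+d_i))² = 0.265
δf = √((∂f/∂d_o · δd_o)² + (∂f/∂d_i · δd_i)²) = √(0.200 + 0.203) = 0.635 cm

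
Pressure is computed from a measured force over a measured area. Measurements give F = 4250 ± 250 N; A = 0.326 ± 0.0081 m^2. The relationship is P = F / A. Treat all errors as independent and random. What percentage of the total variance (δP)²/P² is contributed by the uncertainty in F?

84.9%

(δP/P)² = (1·δF/F)² + (-1·δA/A)²
  F term: (1×0.0588)² = 0.00346
  A term: (-1×0.0248)² = 0.000617
Total = 0.00408. Share from F = 0.00346/0.00408 = 0.849.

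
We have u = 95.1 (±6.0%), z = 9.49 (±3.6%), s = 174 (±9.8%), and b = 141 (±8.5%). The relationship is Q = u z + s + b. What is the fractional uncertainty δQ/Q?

Let p = u·z = 902. δp/p = √((1·δu/u)² + (1·δz/z)²) = √(0.00360 + 0.00130) = 0.0700, so δp = 63.1.
Q = p + s + b: δQ = √(δp² + δs² + δb²) = √(3990 + 291 + 144) = 66.5
Q = 1220, so δQ/Q = 66.5/1220 = 0.0546.

0.0546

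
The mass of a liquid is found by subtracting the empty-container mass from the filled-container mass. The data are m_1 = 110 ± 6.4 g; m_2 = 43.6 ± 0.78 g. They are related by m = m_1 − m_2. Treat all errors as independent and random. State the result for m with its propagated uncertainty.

66.4 ± 6.45 g

m is a linear combination, so absolute uncertainties add in quadrature:
  (δm_1)² = 41.0;  (δm_2)² = 0.608
δm = √(41.6) = 6.45 g
m = 66.4 g.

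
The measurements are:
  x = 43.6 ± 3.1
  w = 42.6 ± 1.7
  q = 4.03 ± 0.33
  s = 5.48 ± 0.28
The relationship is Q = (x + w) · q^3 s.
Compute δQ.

7860

Let u = x + w = 86.2. δu = √(δx² + δw²) = √(9.61 + 2.89) = 3.54, so δu/u = 0.0410.
Q is then a monomial in u, q, s:
δQ/Q = √((δu/u)² + (3·δq/q)² + (1·δs/s)²) = √(0.00168 + 0.0603 + 0.00261) = 0.254
Q = 30900, so δQ = 0.254 × 30900 = 7860.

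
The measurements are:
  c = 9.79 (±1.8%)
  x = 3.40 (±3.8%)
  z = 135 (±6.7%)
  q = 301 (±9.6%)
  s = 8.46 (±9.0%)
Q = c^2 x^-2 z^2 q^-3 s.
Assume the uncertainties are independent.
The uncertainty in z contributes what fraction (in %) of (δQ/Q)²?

(δQ/Q)² = (2·δc/c)² + (-2·δx/x)² + (2·δz/z)² + (-3·δq/q)² + (1·δs/s)²
  c term: (2×0.0180)² = 0.00130
  x term: (-2×0.0380)² = 0.00578
  z term: (2×0.0670)² = 0.0180
  q term: (-3×0.0960)² = 0.0829
  s term: (1×0.0900)² = 0.00810
Total = 0.116. Share from z = 0.0180/0.116 = 0.155.

15.5%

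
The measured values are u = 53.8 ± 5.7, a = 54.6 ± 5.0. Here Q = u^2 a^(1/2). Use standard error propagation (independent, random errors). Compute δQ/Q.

For a monomial Q ∝ u^2, a^(1/2), fractional errors add in quadrature:
  (2·δu/u)² = (2×0.106)² = 0.0449;  (½·δa/a)² = (0.5×0.0916)² = 0.00210
δQ/Q = √(0.0470) = 0.217

0.217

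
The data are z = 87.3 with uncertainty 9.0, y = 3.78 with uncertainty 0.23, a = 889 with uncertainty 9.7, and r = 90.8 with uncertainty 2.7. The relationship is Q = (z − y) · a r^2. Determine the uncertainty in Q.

Let u = z − y = 83.5. δu = √(δz² + δy²) = √(81.0 + 0.0529) = 9.00, so δu/u = 0.108.
Q is then a monomial in u, a, r:
δQ/Q = √((δu/u)² + (1·δa/a)² + (2·δr/r)²) = √(0.0116 + 0.000119 + 0.00354) = 0.124
Q = 6.12e+08, so δQ = 0.124 × 6.12e+08 = 7.57e+07.

7.57e+07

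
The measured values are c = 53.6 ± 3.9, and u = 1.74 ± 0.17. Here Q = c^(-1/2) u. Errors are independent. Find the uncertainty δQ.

0.0248

Since Q is a product/quotient, work with relative uncertainties:
  (−½·δc/c)² = (-0.5×0.0728)² = 0.00132;  (1·δu/u)² = (1×0.0977)² = 0.00955
δQ/Q = √(0.0109) = 0.104
Q = 0.238, so δQ = 0.104 × 0.238 = 0.0248.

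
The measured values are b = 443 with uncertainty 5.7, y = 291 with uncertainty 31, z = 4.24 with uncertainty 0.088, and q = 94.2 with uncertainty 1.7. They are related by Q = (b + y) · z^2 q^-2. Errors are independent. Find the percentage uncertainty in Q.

Let u = b + y = 734. δu = √(δb² + δy²) = √(32.5 + 961) = 31.5, so δu/u = 0.0429.
Q is then a monomial in u, z, q:
δQ/Q = √((δu/u)² + (2·δz/z)² + (-2·δq/q)²) = √(0.00184 + 0.00172 + 0.00130) = 0.0698

6.98%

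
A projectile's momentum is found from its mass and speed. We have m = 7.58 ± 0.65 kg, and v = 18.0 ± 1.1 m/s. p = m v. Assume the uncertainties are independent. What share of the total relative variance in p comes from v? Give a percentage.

33.7%

(δp/p)² = (1·δm/m)² + (1·δv/v)²
  m term: (1×0.0858)² = 0.00735
  v term: (1×0.0611)² = 0.00373
Total = 0.0111. Share from v = 0.00373/0.0111 = 0.337.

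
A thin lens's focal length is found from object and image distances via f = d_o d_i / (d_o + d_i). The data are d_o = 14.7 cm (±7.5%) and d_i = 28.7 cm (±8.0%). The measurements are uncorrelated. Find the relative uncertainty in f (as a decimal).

∂f/∂d_o = (d_i/(d_o+d_i))² = 0.437;  ∂f/∂d_i = (d_o/(d_o+d_i))² = 0.115
δf = √((∂f/∂d_o · δd_o)² + (∂f/∂d_i · δd_i)²) = √(0.232 + 0.0694) = 0.549 cm
f = 9.72 cm, so δf/f = 0.549/9.72 = 0.0565.

0.0565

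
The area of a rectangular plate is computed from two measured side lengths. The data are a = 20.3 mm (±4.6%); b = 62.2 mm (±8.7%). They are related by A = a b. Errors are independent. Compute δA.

124 mm^2

Each factor contributes (exponent × relative error)² to (δA/A)²:
  (1·δa/a)² = (1×0.0460)² = 0.00212;  (1·δb/b)² = (1×0.0870)² = 0.00757
δA/A = √(0.00968) = 0.0984
A = 1260 mm^2, so δA = 0.0984 × 1260 = 124 mm^2.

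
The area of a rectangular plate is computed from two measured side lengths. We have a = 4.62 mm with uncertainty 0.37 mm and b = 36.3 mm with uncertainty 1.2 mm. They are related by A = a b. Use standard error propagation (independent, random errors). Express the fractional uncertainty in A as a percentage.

Relative error in a monomial: (δA/A)² = Σ (nᵢ · δxᵢ/xᵢ)².
  (1·δa/a)² = (1×0.0801)² = 0.00641;  (1·δb/b)² = (1×0.0331)² = 0.00109
δA/A = √(0.00751) = 0.0866

8.66%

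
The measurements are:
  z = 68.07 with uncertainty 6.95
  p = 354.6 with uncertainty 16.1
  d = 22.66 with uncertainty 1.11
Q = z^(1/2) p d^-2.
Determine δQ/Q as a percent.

11.9%

Products/powers → add relative errors in quadrature, weighted by exponent:
  (½·δz/z)² = (0.5×0.102)² = 0.00261;  (1·δp/p)² = (1×0.0454)² = 0.00206;  (-2·δd/d)² = (-2×0.0490)² = 0.00960
δQ/Q = √(0.0143) = 0.119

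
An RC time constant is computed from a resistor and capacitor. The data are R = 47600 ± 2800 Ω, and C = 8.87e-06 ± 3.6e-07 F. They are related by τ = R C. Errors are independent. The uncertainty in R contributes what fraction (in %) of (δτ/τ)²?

67.7%

(δτ/τ)² = (1·δR/R)² + (1·δC/C)²
  R term: (1×0.0588)² = 0.00346
  C term: (1×0.0406)² = 0.00165
Total = 0.00511. Share from R = 0.00346/0.00511 = 0.677.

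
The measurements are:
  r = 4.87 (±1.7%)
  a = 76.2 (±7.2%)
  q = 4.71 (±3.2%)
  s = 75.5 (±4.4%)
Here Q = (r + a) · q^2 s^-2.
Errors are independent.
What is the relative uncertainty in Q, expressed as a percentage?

12.8%

Let u = r + a = 81.1. δu = √(δr² + δa²) = √(0.00685 + 30.1) = 5.49, so δu/u = 0.0677.
Q is then a monomial in u, q, s:
δQ/Q = √((δu/u)² + (2·δq/q)² + (-2·δs/s)²) = √(0.00458 + 0.00410 + 0.00774) = 0.128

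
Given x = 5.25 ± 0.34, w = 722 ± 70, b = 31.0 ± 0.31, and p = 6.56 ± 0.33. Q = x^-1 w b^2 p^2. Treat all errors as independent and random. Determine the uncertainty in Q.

8.83e+05

Q is a product of powers, so relative uncertainties combine in quadrature:
  (-1·δx/x)² = (-1×0.0648)² = 0.00419;  (1·δw/w)² = (1×0.0970)² = 0.00940;  (2·δb/b)² = (2×0.0100)² = 0.000400;  (2·δp/p)² = (2×0.0503)² = 0.0101
δQ/Q = √(0.0241) = 0.155
Q = 5.69e+06, so δQ = 0.155 × 5.69e+06 = 8.83e+05.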